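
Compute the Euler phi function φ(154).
60

154 = 2 × 7 × 11
φ(n) = n × ∏(1 - 1/p) for each prime p dividing n
φ(154) = 154 × (1 - 1/2) × (1 - 1/7) × (1 - 1/11) = 60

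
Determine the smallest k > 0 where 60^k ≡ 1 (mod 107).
106

107 is prime, so ord(60) divides φ(107) = 106.
Divisors of 106: 1, 2, 53, 106.
Repeated squaring: 60^1 ≡ 60, 60^2 ≡ 69, 60^4 ≡ 53, 60^8 ≡ 27, 60^16 ≡ 87, 60^32 ≡ 79, 60^64 ≡ 35 (mod 107).
Test 60^d mod 107 for each divisor d in increasing order:
60^1 ≡ 60
60^2 ≡ 69
60^53 = 60^32·60^16·60^4·60^1 ≡ 106
60^106 = 60^64·60^32·60^8·60^2 ≡ 1  ← first divisor giving 1
The order is 106.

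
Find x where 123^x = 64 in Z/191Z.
124

Baby-step giant-step with step n = ⌈√191⌉ = 14.
Baby steps 123^j mod 191 (j:value) for j=0..13: 0:1, 1:123, 2:40, 3:145, 4:72, 5:70, 6:15, 7:126, 8:27, 9:74, 10:125, 11:95, 12:34, 13:171.
Giant-step multiplier: 123^(-14) ≡ 123^(190-14) = 123^176 ≡ 108 (mod 191).
Giant steps γ_i = 64·108^i mod 191: γ_0=64, γ_1=36, γ_2=68, γ_3=86, γ_4=120, γ_5=163, γ_6=32, γ_7=18, γ_8=34 (in table at j=12).
x = i·n + j = 8·14 + 12 = 124.
Check: 123^124 ≡ 64 (mod 191).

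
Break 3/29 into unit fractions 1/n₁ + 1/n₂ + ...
1/10 + 1/290

Greedy algorithm:
3/29: ceiling(29/3) = 10, use 1/10
1/290: ceiling(290/1) = 290, use 1/290
Result: 3/29 = 1/10 + 1/290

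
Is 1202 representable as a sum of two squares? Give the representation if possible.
19² + 29² (a=19, b=29)

Factorization: 1202 = 2 × 601
By Fermat: n is sum of two squares iff every prime p ≡ 3 (mod 4) appears to even power.
All primes ≡ 3 (mod 4) appear to even power.
Search a = 0, 1, 2, … for 1202 - a² a perfect square: first hit at a = 19: 1202 - 361 = 841 = 29².
1202 = 19² + 29² = 361 + 841 ✓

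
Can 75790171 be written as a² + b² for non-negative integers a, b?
Not possible

Factorization: 75790171 = 37 × 127^3
By Fermat: n is sum of two squares iff every prime p ≡ 3 (mod 4) appears to even power.
Prime(s) ≡ 3 (mod 4) with odd exponent: [(127, 3)]
Therefore 75790171 cannot be expressed as a² + b².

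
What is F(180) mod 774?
648

Matrix identity: Q^n = [[F_(n+1), F_n], [F_n, F_(n-1)]] with Q = [[1,1],[1,0]].
n = 180 = 10110100₂. Square-and-multiply, entries mod 774:
Q^1 = [[1,1],[1,0]]
Q^2 = (Q^1)² = [[2,1],[1,1]]
Q^5 = (Q^2)²·Q = [[8,5],[5,3]]
Q^11 = (Q^5)²·Q = [[144,89],[89,55]]
Q^22 = (Q^11)² = [[19,683],[683,110]]
Q^45 = (Q^22)²·Q = [[773,128],[128,645]]
Q^90 = (Q^45)² = [[131,388],[388,517]]
Q^180 = (Q^90)² = [[521,648],[648,647]]
F_180 mod 774 = Q^180[0][1] = 648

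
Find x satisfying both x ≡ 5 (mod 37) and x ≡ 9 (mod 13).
412

Using Chinese Remainder Theorem:
M = 37 × 13 = 481
M1 = 13, M2 = 37
y1 = 13^(-1) mod 37 = 20
y2 = 37^(-1) mod 13 = 6
x = (5×13×20 + 9×37×6) mod 481 = 412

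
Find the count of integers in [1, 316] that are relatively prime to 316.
156

316 = 2^2 × 79
φ(n) = n × ∏(1 - 1/p) for each prime p dividing n
φ(316) = 316 × (1 - 1/2) × (1 - 1/79) = 156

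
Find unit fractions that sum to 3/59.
1/20 + 1/1180

Greedy algorithm:
3/59: ceiling(59/3) = 20, use 1/20
1/1180: ceiling(1180/1) = 1180, use 1/1180
Result: 3/59 = 1/20 + 1/1180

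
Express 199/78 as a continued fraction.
[2; 1, 1, 4, 2, 1, 2]

Euclidean algorithm steps:
199 = 2 × 78 + 43
78 = 1 × 43 + 35
43 = 1 × 35 + 8
35 = 4 × 8 + 3
8 = 2 × 3 + 2
3 = 1 × 2 + 1
2 = 2 × 1 + 0
Continued fraction: [2; 1, 1, 4, 2, 1, 2]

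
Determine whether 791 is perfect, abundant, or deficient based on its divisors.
deficient

Proper divisors of 791: sum = 1 + 7 + 113 = 121
Since 121 < 791, 791 is deficient.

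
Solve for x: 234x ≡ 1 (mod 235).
234

gcd(234, 235) = 1, so the inverse exists.
Extended Euclidean algorithm on (235, 234):
235 = 1 × 234 + 1  ⟹  1 = (1)·235 + (-1)·234
So (-1)·234 ≡ 1 (mod 235), i.e. 234^(-1) ≡ -1 ≡ 234 (mod 235).
Check: 234 × 234 = 54756 ≡ 1 (mod 235)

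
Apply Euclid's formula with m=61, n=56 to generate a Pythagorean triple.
(585, 6832, 6857)

Euclid's formula: a = m² - n², b = 2mn, c = m² + n²
m = 61, n = 56
a = 61² - 56² = 3721 - 3136 = 585
b = 2 × 61 × 56 = 6832
c = 61² + 56² = 3721 + 3136 = 6857
Verification: 585² + 6832² = 342225 + 46676224 = 47018449 = 6857² ✓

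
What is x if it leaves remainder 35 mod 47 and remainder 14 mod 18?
176

Using Chinese Remainder Theorem:
M = 47 × 18 = 846
M1 = 18, M2 = 47
y1 = 18^(-1) mod 47 = 34
y2 = 47^(-1) mod 18 = 5
x = (35×18×34 + 14×47×5) mod 846 = 176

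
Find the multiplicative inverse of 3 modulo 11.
4

gcd(3, 11) = 1, so the inverse exists.
Extended Euclidean algorithm on (11, 3):
11 = 3 × 3 + 2  ⟹  2 = (1)·11 + (-3)·3
3 = 1 × 2 + 1  ⟹  1 = (-1)·11 + (4)·3
So (4)·3 ≡ 1 (mod 11), i.e. 3^(-1) ≡ 4 (mod 11).
Check: 3 × 4 = 12 ≡ 1 (mod 11)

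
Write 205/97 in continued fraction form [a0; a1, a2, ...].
[2; 8, 1, 4, 2]

Euclidean algorithm steps:
205 = 2 × 97 + 11
97 = 8 × 11 + 9
11 = 1 × 9 + 2
9 = 4 × 2 + 1
2 = 2 × 1 + 0
Continued fraction: [2; 8, 1, 4, 2]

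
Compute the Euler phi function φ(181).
180

181 = 181
φ(n) = n × ∏(1 - 1/p) for each prime p dividing n
φ(181) = 181 × (1 - 1/181) = 180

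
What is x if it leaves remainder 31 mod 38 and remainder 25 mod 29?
373

Using Chinese Remainder Theorem:
M = 38 × 29 = 1102
M1 = 29, M2 = 38
y1 = 29^(-1) mod 38 = 21
y2 = 38^(-1) mod 29 = 13
x = (31×29×21 + 25×38×13) mod 1102 = 373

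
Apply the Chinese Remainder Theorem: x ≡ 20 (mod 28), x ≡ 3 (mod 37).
188

Using Chinese Remainder Theorem:
M = 28 × 37 = 1036
M1 = 37, M2 = 28
y1 = 37^(-1) mod 28 = 25
y2 = 28^(-1) mod 37 = 4
x = (20×37×25 + 3×28×4) mod 1036 = 188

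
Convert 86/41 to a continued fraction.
[2; 10, 4]

Euclidean algorithm steps:
86 = 2 × 41 + 4
41 = 10 × 4 + 1
4 = 4 × 1 + 0
Continued fraction: [2; 10, 4]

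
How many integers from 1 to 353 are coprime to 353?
352

353 = 353
φ(n) = n × ∏(1 - 1/p) for each prime p dividing n
φ(353) = 353 × (1 - 1/353) = 352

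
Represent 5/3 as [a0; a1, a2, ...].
[1; 1, 2]

Euclidean algorithm steps:
5 = 1 × 3 + 2
3 = 1 × 2 + 1
2 = 2 × 1 + 0
Continued fraction: [1; 1, 2]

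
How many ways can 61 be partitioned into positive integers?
1121505

p(n) counts ways to write n as a sum of positive integers (order ignored).
Euler's pentagonal recurrence: p(k) = p(k-1) + p(k-2) - p(k-5) - p(k-7) + p(k-12) + p(k-15) - ... (offsets j(3j∓1)/2, signs ++--, p(0)=1, p(<0)=0).
DP table for k = 0..60: p(0)=1, p(1)=1, p(2)=2, p(3)=3, p(4)=5, p(5)=7, p(6)=11, p(7)=15, p(8)=22, p(9)=30, p(10)=42, p(11)=56, p(12)=77, p(13)=101, p(14)=135, p(15)=176, p(16)=231, p(17)=297, p(18)=385, p(19)=490, p(20)=627, p(21)=792, p(22)=1002, p(23)=1255, p(24)=1575, p(25)=1958, p(26)=2436, p(27)=3010, p(28)=3718, p(29)=4565, p(30)=5604, p(31)=6842, p(32)=8349, p(33)=10143, p(34)=12310, p(35)=14883, p(36)=17977, p(37)=21637, p(38)=26015, p(39)=31185, p(40)=37338, p(41)=44583, p(42)=53174, p(43)=63261, p(44)=75175, p(45)=89134, p(46)=105558, p(47)=124754, p(48)=147273, p(49)=173525, p(50)=204226, p(51)=239943, p(52)=281589, p(53)=329931, p(54)=386155, p(55)=451276, p(56)=526823, p(57)=614154, p(58)=715220, p(59)=831820, p(60)=966467.
Final step: p(61) = p(60) + p(59) - p(56) - p(54) + p(49) + p(46) - p(39) - p(35) + p(26) + p(21) - p(10) - p(4)
= 966467 + 831820 - 526823 - 386155 + 173525 + 105558 - 31185 - 14883 + 2436 + 792 - 42 - 5
= 1121505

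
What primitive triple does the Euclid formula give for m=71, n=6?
(5005, 852, 5077)

Euclid's formula: a = m² - n², b = 2mn, c = m² + n²
m = 71, n = 6
a = 71² - 6² = 5041 - 36 = 5005
b = 2 × 71 × 6 = 852
c = 71² + 6² = 5041 + 36 = 5077
Verification: 5005² + 852² = 25050025 + 725904 = 25775929 = 5077² ✓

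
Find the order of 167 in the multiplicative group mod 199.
198

199 is prime, so ord(167) divides φ(199) = 198.
Divisors of 198: 1, 2, 3, 6, 9, 11, 18, 22, 33, 66, 99, 198.
Repeated squaring: 167^1 ≡ 167, 167^2 ≡ 29, 167^4 ≡ 45, 167^8 ≡ 35, 167^16 ≡ 31, 167^32 ≡ 165, 167^64 ≡ 161, 167^128 ≡ 51 (mod 199).
Test 167^d mod 199 for each divisor d in increasing order:
167^1 ≡ 167
167^2 ≡ 29
167^3 = 167^2·167^1 ≡ 67
167^6 = 167^4·167^2 ≡ 111
167^9 = 167^8·167^1 ≡ 74
167^11 = 167^8·167^2·167^1 ≡ 156
167^18 = 167^16·167^2 ≡ 103
167^22 = 167^16·167^4·167^2 ≡ 58
167^33 = 167^32·167^1 ≡ 93
167^66 = 167^64·167^2 ≡ 92
167^99 = 167^64·167^32·167^2·167^1 ≡ 198
167^198 = 167^128·167^64·167^4·167^2 ≡ 1  ← first divisor giving 1
The order is 198.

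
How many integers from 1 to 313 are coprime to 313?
312

313 = 313
φ(n) = n × ∏(1 - 1/p) for each prime p dividing n
φ(313) = 313 × (1 - 1/313) = 312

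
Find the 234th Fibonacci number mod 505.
427

Matrix identity: Q^n = [[F_(n+1), F_n], [F_n, F_(n-1)]] with Q = [[1,1],[1,0]].
n = 234 = 11101010₂. Square-and-multiply, entries mod 505:
Q^1 = [[1,1],[1,0]]
Q^3 = (Q^1)²·Q = [[3,2],[2,1]]
Q^7 = (Q^3)²·Q = [[21,13],[13,8]]
Q^14 = (Q^7)² = [[105,377],[377,233]]
Q^29 = (Q^14)²·Q = [[305,139],[139,166]]
Q^58 = (Q^29)² = [[236,324],[324,417]]
Q^117 = (Q^58)²·Q = [[59,82],[82,482]]
Q^234 = (Q^117)² = [[105,427],[427,183]]
F_234 mod 505 = Q^234[0][1] = 427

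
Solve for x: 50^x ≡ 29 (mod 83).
36

Baby-step giant-step with step n = ⌈√83⌉ = 10.
Baby steps 50^j mod 83 (j:value) for j=0..9: 0:1, 1:50, 2:10, 3:2, 4:17, 5:20, 6:4, 7:34, 8:40, 9:8.
Giant-step multiplier: 50^(-10) ≡ 50^(82-10) = 50^72 ≡ 11 (mod 83).
Giant steps γ_i = 29·11^i mod 83: γ_0=29, γ_1=70, γ_2=23, γ_3=4 (in table at j=6).
x = i·n + j = 3·10 + 6 = 36.
Check: 50^36 ≡ 29 (mod 83).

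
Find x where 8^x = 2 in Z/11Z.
7

Baby-step giant-step with step n = ⌈√11⌉ = 4.
Baby steps 8^j mod 11 (j:value) for j=0..3: 0:1, 1:8, 2:9, 3:6.
Giant-step multiplier: 8^(-4) ≡ 8^(10-4) = 8^6 ≡ 3 (mod 11).
Giant steps γ_i = 2·3^i mod 11: γ_0=2, γ_1=6 (in table at j=3).
x = i·n + j = 1·4 + 3 = 7.
Check: 8^7 ≡ 2 (mod 11).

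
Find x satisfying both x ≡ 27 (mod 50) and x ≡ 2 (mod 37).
927

Using Chinese Remainder Theorem:
M = 50 × 37 = 1850
M1 = 37, M2 = 50
y1 = 37^(-1) mod 50 = 23
y2 = 50^(-1) mod 37 = 20
x = (27×37×23 + 2×50×20) mod 1850 = 927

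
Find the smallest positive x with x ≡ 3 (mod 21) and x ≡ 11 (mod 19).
87

Using Chinese Remainder Theorem:
M = 21 × 19 = 399
M1 = 19, M2 = 21
y1 = 19^(-1) mod 21 = 10
y2 = 21^(-1) mod 19 = 10
x = (3×19×10 + 11×21×10) mod 399 = 87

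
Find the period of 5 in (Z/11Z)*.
5

11 is prime, so ord(5) divides φ(11) = 10.
Divisors of 10: 1, 2, 5, 10.
Repeated squaring: 5^1 ≡ 5, 5^2 ≡ 3, 5^4 ≡ 9, 5^8 ≡ 4 (mod 11).
Test 5^d mod 11 for each divisor d in increasing order:
5^1 ≡ 5
5^2 ≡ 3
5^5 = 5^4·5^1 ≡ 1  ← first divisor giving 1
The order is 5.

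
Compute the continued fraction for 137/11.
[12; 2, 5]

Euclidean algorithm steps:
137 = 12 × 11 + 5
11 = 2 × 5 + 1
5 = 5 × 1 + 0
Continued fraction: [12; 2, 5]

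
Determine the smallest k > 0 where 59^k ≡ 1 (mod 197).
49

197 is prime, so ord(59) divides φ(197) = 196.
Divisors of 196: 1, 2, 4, 7, 14, 28, 49, 98, 196.
Repeated squaring: 59^1 ≡ 59, 59^2 ≡ 132, 59^4 ≡ 88, 59^8 ≡ 61, 59^16 ≡ 175, 59^32 ≡ 90, 59^64 ≡ 23, 59^128 ≡ 135 (mod 197).
Test 59^d mod 197 for each divisor d in increasing order:
59^1 ≡ 59
59^2 ≡ 132
59^4 ≡ 88
59^7 = 59^4·59^2·59^1 ≡ 178
59^14 = 59^8·59^4·59^2 ≡ 164
59^28 = 59^16·59^8·59^4 ≡ 104
59^49 = 59^32·59^16·59^1 ≡ 1  ← first divisor giving 1
The order is 49.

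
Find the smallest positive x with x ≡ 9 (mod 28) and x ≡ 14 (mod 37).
569

Using Chinese Remainder Theorem:
M = 28 × 37 = 1036
M1 = 37, M2 = 28
y1 = 37^(-1) mod 28 = 25
y2 = 28^(-1) mod 37 = 4
x = (9×37×25 + 14×28×4) mod 1036 = 569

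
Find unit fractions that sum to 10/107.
1/11 + 1/393 + 1/231281 + 1/106981570641

Greedy algorithm:
10/107: ceiling(107/10) = 11, use 1/11
3/1177: ceiling(1177/3) = 393, use 1/393
2/462561: ceiling(462561/2) = 231281, use 1/231281
1/106981570641: ceiling(106981570641/1) = 106981570641, use 1/106981570641
Result: 10/107 = 1/11 + 1/393 + 1/231281 + 1/106981570641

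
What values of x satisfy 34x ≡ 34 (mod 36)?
x ≡ 1 (mod 18)

gcd(34, 36) = 2, which divides 34, so solutions exist.
Divide through by 2: 17x ≡ 17 (mod 18).
Find 17^(-1) mod 18 by the extended Euclidean algorithm:
18 = 1 × 17 + 1  ⟹  1 = (1)·18 + (-1)·17
So (-1)·17 ≡ 1 (mod 18), i.e. 17^(-1) ≡ -1 ≡ 17 (mod 18).
x ≡ 17 × 17 = 289 ≡ 1 (mod 18).
Check: 34 × 1 = 34 ≡ 34 (mod 36).
x ≡ 1 (mod 18), giving 2 solutions mod 36.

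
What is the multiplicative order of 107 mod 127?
3

127 is prime, so ord(107) divides φ(127) = 126.
Divisors of 126: 1, 2, 3, 6, 7, 9, 14, 18, 21, 42, 63, 126.
Repeated squaring: 107^1 ≡ 107, 107^2 ≡ 19, 107^4 ≡ 107, 107^8 ≡ 19, 107^16 ≡ 107, 107^32 ≡ 19, 107^64 ≡ 107 (mod 127).
Test 107^d mod 127 for each divisor d in increasing order:
107^1 ≡ 107
107^2 ≡ 19
107^3 = 107^2·107^1 ≡ 1  ← first divisor giving 1
The order is 3.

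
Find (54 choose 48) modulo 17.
0

Using Lucas' theorem:
Write n=54 and k=48 in base 17:
n in base 17: [3, 3]
k in base 17: [2, 14]
C(54,48) mod 17 = ∏ C(n_i, k_i) mod 17
Digit binomials (mod 17): C(3,2) = 3; C(3,14) = 0 (k_i > n_i)
Product: 3 × 0 = 0 ≡ 0 (mod 17)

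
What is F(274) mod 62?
3

Matrix identity: Q^n = [[F_(n+1), F_n], [F_n, F_(n-1)]] with Q = [[1,1],[1,0]].
n = 274 = 100010010₂. Square-and-multiply, entries mod 62:
Q^1 = [[1,1],[1,0]]
Q^2 = (Q^1)² = [[2,1],[1,1]]
Q^4 = (Q^2)² = [[5,3],[3,2]]
Q^8 = (Q^4)² = [[34,21],[21,13]]
Q^17 = (Q^8)²·Q = [[42,47],[47,57]]
Q^34 = (Q^17)² = [[5,3],[3,2]]
Q^68 = (Q^34)² = [[34,21],[21,13]]
Q^137 = (Q^68)²·Q = [[42,47],[47,57]]
Q^274 = (Q^137)² = [[5,3],[3,2]]
F_274 mod 62 = Q^274[0][1] = 3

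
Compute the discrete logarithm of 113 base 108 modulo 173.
6

Baby-step giant-step with step n = ⌈√173⌉ = 14.
Baby steps 108^j mod 173 (j:value) for j=0..13: 0:1, 1:108, 2:73, 3:99, 4:139, 5:134, 6:113, 7:94, 8:118, 9:115, 10:137, 11:91, 12:140, 13:69.
h = 113 is already in the table at j=6, so x = 6.
Check: 108^6 ≡ 113 (mod 173).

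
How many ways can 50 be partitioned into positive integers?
204226

p(n) counts ways to write n as a sum of positive integers (order ignored).
Euler's pentagonal recurrence: p(k) = p(k-1) + p(k-2) - p(k-5) - p(k-7) + p(k-12) + p(k-15) - ... (offsets j(3j∓1)/2, signs ++--, p(0)=1, p(<0)=0).
DP table for k = 0..49: p(0)=1, p(1)=1, p(2)=2, p(3)=3, p(4)=5, p(5)=7, p(6)=11, p(7)=15, p(8)=22, p(9)=30, p(10)=42, p(11)=56, p(12)=77, p(13)=101, p(14)=135, p(15)=176, p(16)=231, p(17)=297, p(18)=385, p(19)=490, p(20)=627, p(21)=792, p(22)=1002, p(23)=1255, p(24)=1575, p(25)=1958, p(26)=2436, p(27)=3010, p(28)=3718, p(29)=4565, p(30)=5604, p(31)=6842, p(32)=8349, p(33)=10143, p(34)=12310, p(35)=14883, p(36)=17977, p(37)=21637, p(38)=26015, p(39)=31185, p(40)=37338, p(41)=44583, p(42)=53174, p(43)=63261, p(44)=75175, p(45)=89134, p(46)=105558, p(47)=124754, p(48)=147273, p(49)=173525.
Final step: p(50) = p(49) + p(48) - p(45) - p(43) + p(38) + p(35) - p(28) - p(24) + p(15) + p(10)
= 173525 + 147273 - 89134 - 63261 + 26015 + 14883 - 3718 - 1575 + 176 + 42
= 204226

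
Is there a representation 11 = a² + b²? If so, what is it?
Not possible

Factorization: 11 = 11
By Fermat: n is sum of two squares iff every prime p ≡ 3 (mod 4) appears to even power.
Prime(s) ≡ 3 (mod 4) with odd exponent: [(11, 1)]
Therefore 11 cannot be expressed as a² + b².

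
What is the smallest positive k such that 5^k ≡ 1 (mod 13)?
4

13 is prime, so ord(5) divides φ(13) = 12.
Divisors of 12: 1, 2, 3, 4, 6, 12.
Repeated squaring: 5^1 ≡ 5, 5^2 ≡ 12, 5^4 ≡ 1, 5^8 ≡ 1 (mod 13).
Test 5^d mod 13 for each divisor d in increasing order:
5^1 ≡ 5
5^2 ≡ 12
5^3 = 5^2·5^1 ≡ 8
5^4 ≡ 1  ← first divisor giving 1
The order is 4.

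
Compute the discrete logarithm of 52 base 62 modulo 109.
71

Baby-step giant-step with step n = ⌈√109⌉ = 11.
Baby steps 62^j mod 109 (j:value) for j=0..10: 0:1, 1:62, 2:29, 3:54, 4:78, 5:40, 6:82, 7:70, 8:89, 9:68, 10:74.
Giant-step multiplier: 62^(-11) ≡ 62^(108-11) = 62^97 ≡ 11 (mod 109).
Giant steps γ_i = 52·11^i mod 109: γ_0=52, γ_1=27, γ_2=79, γ_3=106, γ_4=76, γ_5=73, γ_6=40 (in table at j=5).
x = i·n + j = 6·11 + 5 = 71.
Check: 62^71 ≡ 52 (mod 109).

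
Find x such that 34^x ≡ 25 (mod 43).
4

Baby-step giant-step with step n = ⌈√43⌉ = 7.
Baby steps 34^j mod 43 (j:value) for j=0..6: 0:1, 1:34, 2:38, 3:2, 4:25, 5:33, 6:4.
h = 25 is already in the table at j=4, so x = 4.
Check: 34^4 ≡ 25 (mod 43).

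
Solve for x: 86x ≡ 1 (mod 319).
115

gcd(86, 319) = 1, so the inverse exists.
Extended Euclidean algorithm on (319, 86):
319 = 3 × 86 + 61  ⟹  61 = (1)·319 + (-3)·86
86 = 1 × 61 + 25  ⟹  25 = (-1)·319 + (4)·86
61 = 2 × 25 + 11  ⟹  11 = (3)·319 + (-11)·86
25 = 2 × 11 + 3  ⟹  3 = (-7)·319 + (26)·86
11 = 3 × 3 + 2  ⟹  2 = (24)·319 + (-89)·86
3 = 1 × 2 + 1  ⟹  1 = (-31)·319 + (115)·86
So (115)·86 ≡ 1 (mod 319), i.e. 86^(-1) ≡ 115 (mod 319).
Check: 86 × 115 = 9890 ≡ 1 (mod 319)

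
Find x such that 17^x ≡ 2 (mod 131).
127

Baby-step giant-step with step n = ⌈√131⌉ = 12.
Baby steps 17^j mod 131 (j:value) for j=0..11: 0:1, 1:17, 2:27, 3:66, 4:74, 5:79, 6:33, 7:37, 8:105, 9:82, 10:84, 11:118.
Giant-step multiplier: 17^(-12) ≡ 17^(130-12) = 17^118 ≡ 16 (mod 131).
Giant steps γ_i = 2·16^i mod 131: γ_0=2, γ_1=32, γ_2=119, γ_3=70, γ_4=72, γ_5=104, γ_6=92, γ_7=31, γ_8=103, γ_9=76, γ_10=37 (in table at j=7).
x = i·n + j = 10·12 + 7 = 127.
Check: 17^127 ≡ 2 (mod 131).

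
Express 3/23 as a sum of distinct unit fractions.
1/8 + 1/184

Greedy algorithm:
3/23: ceiling(23/3) = 8, use 1/8
1/184: ceiling(184/1) = 184, use 1/184
Result: 3/23 = 1/8 + 1/184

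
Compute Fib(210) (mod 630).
190

Matrix identity: Q^n = [[F_(n+1), F_n], [F_n, F_(n-1)]] with Q = [[1,1],[1,0]].
n = 210 = 11010010₂. Square-and-multiply, entries mod 630:
Q^1 = [[1,1],[1,0]]
Q^3 = (Q^1)²·Q = [[3,2],[2,1]]
Q^6 = (Q^3)² = [[13,8],[8,5]]
Q^13 = (Q^6)²·Q = [[377,233],[233,144]]
Q^26 = (Q^13)² = [[488,433],[433,55]]
Q^52 = (Q^26)² = [[383,129],[129,254]]
Q^105 = (Q^52)²·Q = [[433,160],[160,273]]
Q^210 = (Q^105)² = [[149,190],[190,589]]
F_210 mod 630 = Q^210[0][1] = 190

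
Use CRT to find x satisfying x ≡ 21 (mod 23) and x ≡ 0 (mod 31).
527

Using Chinese Remainder Theorem:
M = 23 × 31 = 713
M1 = 31, M2 = 23
y1 = 31^(-1) mod 23 = 3
y2 = 23^(-1) mod 31 = 27
x = (21×31×3 + 0×23×27) mod 713 = 527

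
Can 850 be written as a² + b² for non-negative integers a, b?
3² + 29² (a=3, b=29)

Factorization: 850 = 2 × 5^2 × 17
By Fermat: n is sum of two squares iff every prime p ≡ 3 (mod 4) appears to even power.
All primes ≡ 3 (mod 4) appear to even power.
Search a = 0, 1, 2, … for 850 - a² a perfect square: first hit at a = 3: 850 - 9 = 841 = 29².
850 = 3² + 29² = 9 + 841 ✓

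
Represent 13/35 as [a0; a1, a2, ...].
[0; 2, 1, 2, 4]

Euclidean algorithm steps:
13 = 0 × 35 + 13
35 = 2 × 13 + 9
13 = 1 × 9 + 4
9 = 2 × 4 + 1
4 = 4 × 1 + 0
Continued fraction: [0; 2, 1, 2, 4]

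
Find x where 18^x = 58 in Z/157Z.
6

Baby-step giant-step with step n = ⌈√157⌉ = 13.
Baby steps 18^j mod 157 (j:value) for j=0..12: 0:1, 1:18, 2:10, 3:23, 4:100, 5:73, 6:58, 7:102, 8:109, 9:78, 10:148, 11:152, 12:67.
h = 58 is already in the table at j=6, so x = 6.
Check: 18^6 ≡ 58 (mod 157).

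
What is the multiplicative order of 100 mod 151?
75

151 is prime, so ord(100) divides φ(151) = 150.
Divisors of 150: 1, 2, 3, 5, 6, 10, 15, 25, 30, 50, 75, 150.
Repeated squaring: 100^1 ≡ 100, 100^2 ≡ 34, 100^4 ≡ 99, 100^8 ≡ 137, 100^16 ≡ 45, 100^32 ≡ 62, 100^64 ≡ 69, 100^128 ≡ 80 (mod 151).
Test 100^d mod 151 for each divisor d in increasing order:
100^1 ≡ 100
100^2 ≡ 34
100^3 = 100^2·100^1 ≡ 78
100^5 = 100^4·100^1 ≡ 85
100^6 = 100^4·100^2 ≡ 44
100^10 = 100^8·100^2 ≡ 128
100^15 = 100^8·100^4·100^2·100^1 ≡ 8
100^25 = 100^16·100^8·100^1 ≡ 118
100^30 = 100^16·100^8·100^4·100^2 ≡ 64
100^50 = 100^32·100^16·100^2 ≡ 32
100^75 = 100^64·100^8·100^2·100^1 ≡ 1  ← first divisor giving 1
The order is 75.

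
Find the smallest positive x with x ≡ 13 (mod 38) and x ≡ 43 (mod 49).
925

Using Chinese Remainder Theorem:
M = 38 × 49 = 1862
M1 = 49, M2 = 38
y1 = 49^(-1) mod 38 = 7
y2 = 38^(-1) mod 49 = 40
x = (13×49×7 + 43×38×40) mod 1862 = 925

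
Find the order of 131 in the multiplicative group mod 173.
172

173 is prime, so ord(131) divides φ(173) = 172.
Divisors of 172: 1, 2, 4, 43, 86, 172.
Repeated squaring: 131^1 ≡ 131, 131^2 ≡ 34, 131^4 ≡ 118, 131^8 ≡ 84, 131^16 ≡ 136, 131^32 ≡ 158, 131^64 ≡ 52, 131^128 ≡ 109 (mod 173).
Test 131^d mod 173 for each divisor d in increasing order:
131^1 ≡ 131
131^2 ≡ 34
131^4 ≡ 118
131^43 = 131^32·131^8·131^2·131^1 ≡ 80
131^86 = 131^64·131^16·131^4·131^2 ≡ 172
131^172 = 131^128·131^32·131^8·131^4 ≡ 1  ← first divisor giving 1
The order is 172.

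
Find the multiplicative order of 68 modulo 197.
28

197 is prime, so ord(68) divides φ(197) = 196.
Divisors of 196: 1, 2, 4, 7, 14, 28, 49, 98, 196.
Repeated squaring: 68^1 ≡ 68, 68^2 ≡ 93, 68^4 ≡ 178, 68^8 ≡ 164, 68^16 ≡ 104, 68^32 ≡ 178, 68^64 ≡ 164, 68^128 ≡ 104 (mod 197).
Test 68^d mod 197 for each divisor d in increasing order:
68^1 ≡ 68
68^2 ≡ 93
68^4 ≡ 178
68^7 = 68^4·68^2·68^1 ≡ 14
68^14 = 68^8·68^4·68^2 ≡ 196
68^28 = 68^16·68^8·68^4 ≡ 1  ← first divisor giving 1
The order is 28.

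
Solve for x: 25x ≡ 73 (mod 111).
x ≡ 34 (mod 111)

gcd(25, 111) = 1, which divides 73, so solutions exist.
Find 25^(-1) mod 111 by the extended Euclidean algorithm:
111 = 4 × 25 + 11  ⟹  11 = (1)·111 + (-4)·25
25 = 2 × 11 + 3  ⟹  3 = (-2)·111 + (9)·25
11 = 3 × 3 + 2  ⟹  2 = (7)·111 + (-31)·25
3 = 1 × 2 + 1  ⟹  1 = (-9)·111 + (40)·25
So (40)·25 ≡ 1 (mod 111), i.e. 25^(-1) ≡ 40 (mod 111).
x ≡ 40 × 73 = 2920 ≡ 34 (mod 111).
Check: 25 × 34 = 850 ≡ 73 (mod 111).
Unique solution: x ≡ 34 (mod 111)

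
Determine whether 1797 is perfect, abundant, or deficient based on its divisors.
deficient

Proper divisors of 1797: sum = 1 + 3 + 599 = 603
Since 603 < 1797, 1797 is deficient.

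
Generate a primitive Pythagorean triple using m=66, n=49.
(1955, 6468, 6757)

Euclid's formula: a = m² - n², b = 2mn, c = m² + n²
m = 66, n = 49
a = 66² - 49² = 4356 - 2401 = 1955
b = 2 × 66 × 49 = 6468
c = 66² + 49² = 4356 + 2401 = 6757
Verification: 1955² + 6468² = 3822025 + 41835024 = 45657049 = 6757² ✓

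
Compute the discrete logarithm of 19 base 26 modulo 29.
27

Baby-step giant-step with step n = ⌈√29⌉ = 6.
Baby steps 26^j mod 29 (j:value) for j=0..5: 0:1, 1:26, 2:9, 3:2, 4:23, 5:18.
Giant-step multiplier: 26^(-6) ≡ 26^(28-6) = 26^22 ≡ 22 (mod 29).
Giant steps γ_i = 19·22^i mod 29: γ_0=19, γ_1=12, γ_2=3, γ_3=8, γ_4=2 (in table at j=3).
x = i·n + j = 4·6 + 3 = 27.
Check: 26^27 ≡ 19 (mod 29).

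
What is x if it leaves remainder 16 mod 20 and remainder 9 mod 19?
256

Using Chinese Remainder Theorem:
M = 20 × 19 = 380
M1 = 19, M2 = 20
y1 = 19^(-1) mod 20 = 19
y2 = 20^(-1) mod 19 = 1
x = (16×19×19 + 9×20×1) mod 380 = 256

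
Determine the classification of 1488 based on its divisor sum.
abundant

Proper divisors of 1488: sum = 1 + 2 + 3 + 4 + 6 + 8 + 12 + 16 + ... + 248 + 372 + 496 + 744 (19 divisors) = 2480
Since 2480 > 1488, 1488 is abundant.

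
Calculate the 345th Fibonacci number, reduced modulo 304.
2

Matrix identity: Q^n = [[F_(n+1), F_n], [F_n, F_(n-1)]] with Q = [[1,1],[1,0]].
n = 345 = 101011001₂. Square-and-multiply, entries mod 304:
Q^1 = [[1,1],[1,0]]
Q^2 = (Q^1)² = [[2,1],[1,1]]
Q^5 = (Q^2)²·Q = [[8,5],[5,3]]
Q^10 = (Q^5)² = [[89,55],[55,34]]
Q^21 = (Q^10)²·Q = [[79,2],[2,77]]
Q^43 = (Q^21)²·Q = [[173,165],[165,8]]
Q^86 = (Q^43)² = [[2,73],[73,233]]
Q^172 = (Q^86)² = [[165,131],[131,34]]
Q^345 = (Q^172)²·Q = [[231,2],[2,229]]
F_345 mod 304 = Q^345[0][1] = 2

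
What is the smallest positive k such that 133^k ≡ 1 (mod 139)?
46

139 is prime, so ord(133) divides φ(139) = 138.
Divisors of 138: 1, 2, 3, 6, 23, 46, 69, 138.
Repeated squaring: 133^1 ≡ 133, 133^2 ≡ 36, 133^4 ≡ 45, 133^8 ≡ 79, 133^16 ≡ 125, 133^32 ≡ 57, 133^64 ≡ 52, 133^128 ≡ 63 (mod 139).
Test 133^d mod 139 for each divisor d in increasing order:
133^1 ≡ 133
133^2 ≡ 36
133^3 = 133^2·133^1 ≡ 62
133^6 = 133^4·133^2 ≡ 91
133^23 = 133^16·133^4·133^2·133^1 ≡ 138
133^46 = 133^32·133^8·133^4·133^2 ≡ 1  ← first divisor giving 1
The order is 46.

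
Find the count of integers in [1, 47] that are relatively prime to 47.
46

47 = 47
φ(n) = n × ∏(1 - 1/p) for each prime p dividing n
φ(47) = 47 × (1 - 1/47) = 46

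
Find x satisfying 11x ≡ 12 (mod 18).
x ≡ 6 (mod 18)

gcd(11, 18) = 1, which divides 12, so solutions exist.
Find 11^(-1) mod 18 by the extended Euclidean algorithm:
18 = 1 × 11 + 7  ⟹  7 = (1)·18 + (-1)·11
11 = 1 × 7 + 4  ⟹  4 = (-1)·18 + (2)·11
7 = 1 × 4 + 3  ⟹  3 = (2)·18 + (-3)·11
4 = 1 × 3 + 1  ⟹  1 = (-3)·18 + (5)·11
So (5)·11 ≡ 1 (mod 18), i.e. 11^(-1) ≡ 5 (mod 18).
x ≡ 5 × 12 = 60 ≡ 6 (mod 18).
Check: 11 × 6 = 66 ≡ 12 (mod 18).
Unique solution: x ≡ 6 (mod 18)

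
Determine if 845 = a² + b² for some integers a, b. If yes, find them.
2² + 29² (a=2, b=29)

Factorization: 845 = 5 × 13^2
By Fermat: n is sum of two squares iff every prime p ≡ 3 (mod 4) appears to even power.
All primes ≡ 3 (mod 4) appear to even power.
Search a = 0, 1, 2, … for 845 - a² a perfect square: first hit at a = 2: 845 - 4 = 841 = 29².
845 = 2² + 29² = 4 + 841 ✓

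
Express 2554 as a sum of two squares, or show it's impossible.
23² + 45² (a=23, b=45)

Factorization: 2554 = 2 × 1277
By Fermat: n is sum of two squares iff every prime p ≡ 3 (mod 4) appears to even power.
All primes ≡ 3 (mod 4) appear to even power.
Search a = 0, 1, 2, … for 2554 - a² a perfect square: first hit at a = 23: 2554 - 529 = 2025 = 45².
2554 = 23² + 45² = 529 + 2025 ✓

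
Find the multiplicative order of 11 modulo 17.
16

17 is prime, so ord(11) divides φ(17) = 16.
Divisors of 16: 1, 2, 4, 8, 16.
Repeated squaring: 11^1 ≡ 11, 11^2 ≡ 2, 11^4 ≡ 4, 11^8 ≡ 16, 11^16 ≡ 1 (mod 17).
Test 11^d mod 17 for each divisor d in increasing order:
11^1 ≡ 11
11^2 ≡ 2
11^4 ≡ 4
11^8 ≡ 16
11^16 ≡ 1  ← first divisor giving 1
The order is 16.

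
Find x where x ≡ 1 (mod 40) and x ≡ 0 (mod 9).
81

Using Chinese Remainder Theorem:
M = 40 × 9 = 360
M1 = 9, M2 = 40
y1 = 9^(-1) mod 40 = 9
y2 = 40^(-1) mod 9 = 7
x = (1×9×9 + 0×40×7) mod 360 = 81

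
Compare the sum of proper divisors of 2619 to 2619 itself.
deficient

Proper divisors of 2619: sum = 1 + 3 + 9 + 27 + 97 + 291 + 873 = 1301
Since 1301 < 2619, 2619 is deficient.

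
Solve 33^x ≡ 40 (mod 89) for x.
78

Baby-step giant-step with step n = ⌈√89⌉ = 10.
Baby steps 33^j mod 89 (j:value) for j=0..9: 0:1, 1:33, 2:21, 3:70, 4:85, 5:46, 6:5, 7:76, 8:16, 9:83.
Giant-step multiplier: 33^(-10) ≡ 33^(88-10) = 33^78 ≡ 40 (mod 89).
Giant steps γ_i = 40·40^i mod 89: γ_0=40, γ_1=87, γ_2=9, γ_3=4, γ_4=71, γ_5=81, γ_6=36, γ_7=16 (in table at j=8).
x = i·n + j = 7·10 + 8 = 78.
Check: 33^78 ≡ 40 (mod 89).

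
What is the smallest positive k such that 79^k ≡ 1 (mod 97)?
16

97 is prime, so ord(79) divides φ(97) = 96.
Divisors of 96: 1, 2, 3, 4, 6, 8, 12, 16, 24, 32, 48, 96.
Repeated squaring: 79^1 ≡ 79, 79^2 ≡ 33, 79^4 ≡ 22, 79^8 ≡ 96, 79^16 ≡ 1, 79^32 ≡ 1, 79^64 ≡ 1 (mod 97).
Test 79^d mod 97 for each divisor d in increasing order:
79^1 ≡ 79
79^2 ≡ 33
79^3 = 79^2·79^1 ≡ 85
79^4 ≡ 22
79^6 = 79^4·79^2 ≡ 47
79^8 ≡ 96
79^12 = 79^8·79^4 ≡ 75
79^16 ≡ 1  ← first divisor giving 1
The order is 16.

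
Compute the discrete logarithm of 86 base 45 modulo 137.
95

Baby-step giant-step with step n = ⌈√137⌉ = 12.
Baby steps 45^j mod 137 (j:value) for j=0..11: 0:1, 1:45, 2:107, 3:20, 4:78, 5:85, 6:126, 7:53, 8:56, 9:54, 10:101, 11:24.
Giant-step multiplier: 45^(-12) ≡ 45^(136-12) = 45^124 ≡ 77 (mod 137).
Giant steps γ_i = 86·77^i mod 137: γ_0=86, γ_1=46, γ_2=117, γ_3=104, γ_4=62, γ_5=116, γ_6=27, γ_7=24 (in table at j=11).
x = i·n + j = 7·12 + 11 = 95.
Check: 45^95 ≡ 86 (mod 137).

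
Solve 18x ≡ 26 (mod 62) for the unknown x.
x ≡ 29 (mod 31)

gcd(18, 62) = 2, which divides 26, so solutions exist.
Divide through by 2: 9x ≡ 13 (mod 31).
Find 9^(-1) mod 31 by the extended Euclidean algorithm:
31 = 3 × 9 + 4  ⟹  4 = (1)·31 + (-3)·9
9 = 2 × 4 + 1  ⟹  1 = (-2)·31 + (7)·9
So (7)·9 ≡ 1 (mod 31), i.e. 9^(-1) ≡ 7 (mod 31).
x ≡ 7 × 13 = 91 ≡ 29 (mod 31).
Check: 18 × 29 = 522 ≡ 26 (mod 62).
x ≡ 29 (mod 31), giving 2 solutions mod 62.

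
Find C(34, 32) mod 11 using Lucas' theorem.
0

Using Lucas' theorem:
Write n=34 and k=32 in base 11:
n in base 11: [3, 1]
k in base 11: [2, 10]
C(34,32) mod 11 = ∏ C(n_i, k_i) mod 11
Digit binomials (mod 11): C(3,2) = 3; C(1,10) = 0 (k_i > n_i)
Product: 3 × 0 = 0 ≡ 0 (mod 11)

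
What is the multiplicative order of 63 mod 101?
100

101 is prime, so ord(63) divides φ(101) = 100.
Divisors of 100: 1, 2, 4, 5, 10, 20, 25, 50, 100.
Repeated squaring: 63^1 ≡ 63, 63^2 ≡ 30, 63^4 ≡ 92, 63^8 ≡ 81, 63^16 ≡ 97, 63^32 ≡ 16, 63^64 ≡ 54 (mod 101).
Test 63^d mod 101 for each divisor d in increasing order:
63^1 ≡ 63
63^2 ≡ 30
63^4 ≡ 92
63^5 = 63^4·63^1 ≡ 39
63^10 = 63^8·63^2 ≡ 6
63^20 = 63^16·63^4 ≡ 36
63^25 = 63^16·63^8·63^1 ≡ 91
63^50 = 63^32·63^16·63^2 ≡ 100
63^100 = 63^64·63^32·63^4 ≡ 1  ← first divisor giving 1
The order is 100.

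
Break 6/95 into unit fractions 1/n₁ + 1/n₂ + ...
1/16 + 1/1520

Greedy algorithm:
6/95: ceiling(95/6) = 16, use 1/16
1/1520: ceiling(1520/1) = 1520, use 1/1520
Result: 6/95 = 1/16 + 1/1520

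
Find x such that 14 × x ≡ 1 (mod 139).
10

gcd(14, 139) = 1, so the inverse exists.
Extended Euclidean algorithm on (139, 14):
139 = 9 × 14 + 13  ⟹  13 = (1)·139 + (-9)·14
14 = 1 × 13 + 1  ⟹  1 = (-1)·139 + (10)·14
So (10)·14 ≡ 1 (mod 139), i.e. 14^(-1) ≡ 10 (mod 139).
Check: 14 × 10 = 140 ≡ 1 (mod 139)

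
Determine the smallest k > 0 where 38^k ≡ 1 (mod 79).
13

79 is prime, so ord(38) divides φ(79) = 78.
Divisors of 78: 1, 2, 3, 6, 13, 26, 39, 78.
Repeated squaring: 38^1 ≡ 38, 38^2 ≡ 22, 38^4 ≡ 10, 38^8 ≡ 21, 38^16 ≡ 46, 38^32 ≡ 62, 38^64 ≡ 52 (mod 79).
Test 38^d mod 79 for each divisor d in increasing order:
38^1 ≡ 38
38^2 ≡ 22
38^3 = 38^2·38^1 ≡ 46
38^6 = 38^4·38^2 ≡ 62
38^13 = 38^8·38^4·38^1 ≡ 1  ← first divisor giving 1
The order is 13.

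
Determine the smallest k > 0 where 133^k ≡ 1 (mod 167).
83

167 is prime, so ord(133) divides φ(167) = 166.
Divisors of 166: 1, 2, 83, 166.
Repeated squaring: 133^1 ≡ 133, 133^2 ≡ 154, 133^4 ≡ 2, 133^8 ≡ 4, 133^16 ≡ 16, 133^32 ≡ 89, 133^64 ≡ 72, 133^128 ≡ 7 (mod 167).
Test 133^d mod 167 for each divisor d in increasing order:
133^1 ≡ 133
133^2 ≡ 154
133^83 = 133^64·133^16·133^2·133^1 ≡ 1  ← first divisor giving 1
The order is 83.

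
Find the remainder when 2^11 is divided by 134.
38

Repeated squaring. Binary of 11 = 1011.
2^1 ≡ 2 (mod 134); 2^2 ≡ 4 (mod 134); 2^4 ≡ 16 (mod 134); 2^8 ≡ 122 (mod 134)
2^11 = 2^1 × 2^2 × 2^8 ≡ 38 (mod 134)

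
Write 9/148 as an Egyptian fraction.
1/17 + 1/504 + 1/317016

Greedy algorithm:
9/148: ceiling(148/9) = 17, use 1/17
5/2516: ceiling(2516/5) = 504, use 1/504
1/317016: ceiling(317016/1) = 317016, use 1/317016
Result: 9/148 = 1/17 + 1/504 + 1/317016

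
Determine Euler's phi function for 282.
92

282 = 2 × 3 × 47
φ(n) = n × ∏(1 - 1/p) for each prime p dividing n
φ(282) = 282 × (1 - 1/2) × (1 - 1/3) × (1 - 1/47) = 92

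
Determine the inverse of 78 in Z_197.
48

gcd(78, 197) = 1, so the inverse exists.
Extended Euclidean algorithm on (197, 78):
197 = 2 × 78 + 41  ⟹  41 = (1)·197 + (-2)·78
78 = 1 × 41 + 37  ⟹  37 = (-1)·197 + (3)·78
41 = 1 × 37 + 4  ⟹  4 = (2)·197 + (-5)·78
37 = 9 × 4 + 1  ⟹  1 = (-19)·197 + (48)·78
So (48)·78 ≡ 1 (mod 197), i.e. 78^(-1) ≡ 48 (mod 197).
Check: 78 × 48 = 3744 ≡ 1 (mod 197)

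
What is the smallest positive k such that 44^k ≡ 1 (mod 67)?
66

67 is prime, so ord(44) divides φ(67) = 66.
Divisors of 66: 1, 2, 3, 6, 11, 22, 33, 66.
Repeated squaring: 44^1 ≡ 44, 44^2 ≡ 60, 44^4 ≡ 49, 44^8 ≡ 56, 44^16 ≡ 54, 44^32 ≡ 35, 44^64 ≡ 19 (mod 67).
Test 44^d mod 67 for each divisor d in increasing order:
44^1 ≡ 44
44^2 ≡ 60
44^3 = 44^2·44^1 ≡ 27
44^6 = 44^4·44^2 ≡ 59
44^11 = 44^8·44^2·44^1 ≡ 38
44^22 = 44^16·44^4·44^2 ≡ 37
44^33 = 44^32·44^1 ≡ 66
44^66 = 44^64·44^2 ≡ 1  ← first divisor giving 1
The order is 66.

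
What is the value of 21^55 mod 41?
32

Repeated squaring. Binary of 55 = 110111.
21^1 ≡ 21 (mod 41); 21^2 ≡ 31 (mod 41); 21^4 ≡ 18 (mod 41); 21^8 ≡ 37 (mod 41); 21^16 ≡ 16 (mod 41); 21^32 ≡ 10 (mod 41)
21^55 = 21^1 × 21^2 × 21^4 × 21^16 × 21^32 ≡ 32 (mod 41)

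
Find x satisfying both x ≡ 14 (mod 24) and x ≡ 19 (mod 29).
686

Using Chinese Remainder Theorem:
M = 24 × 29 = 696
M1 = 29, M2 = 24
y1 = 29^(-1) mod 24 = 5
y2 = 24^(-1) mod 29 = 23
x = (14×29×5 + 19×24×23) mod 696 = 686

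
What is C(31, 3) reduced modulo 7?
1

Using Lucas' theorem:
Write n=31 and k=3 in base 7:
n in base 7: [4, 3]
k in base 7: [0, 3]
C(31,3) mod 7 = ∏ C(n_i, k_i) mod 7
Digit binomials (mod 7): C(4,0) = 1; C(3,3) = 1
Product: 1 × 1 = 1 ≡ 1 (mod 7)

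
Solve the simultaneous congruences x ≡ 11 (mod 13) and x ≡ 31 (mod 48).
271

Using Chinese Remainder Theorem:
M = 13 × 48 = 624
M1 = 48, M2 = 13
y1 = 48^(-1) mod 13 = 3
y2 = 13^(-1) mod 48 = 37
x = (11×48×3 + 31×13×37) mod 624 = 271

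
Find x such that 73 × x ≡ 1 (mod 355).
107

gcd(73, 355) = 1, so the inverse exists.
Extended Euclidean algorithm on (355, 73):
355 = 4 × 73 + 63  ⟹  63 = (1)·355 + (-4)·73
73 = 1 × 63 + 10  ⟹  10 = (-1)·355 + (5)·73
63 = 6 × 10 + 3  ⟹  3 = (7)·355 + (-34)·73
10 = 3 × 3 + 1  ⟹  1 = (-22)·355 + (107)·73
So (107)·73 ≡ 1 (mod 355), i.e. 73^(-1) ≡ 107 (mod 355).
Check: 73 × 107 = 7811 ≡ 1 (mod 355)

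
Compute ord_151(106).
150

151 is prime, so ord(106) divides φ(151) = 150.
Divisors of 150: 1, 2, 3, 5, 6, 10, 15, 25, 30, 50, 75, 150.
Repeated squaring: 106^1 ≡ 106, 106^2 ≡ 62, 106^4 ≡ 69, 106^8 ≡ 80, 106^16 ≡ 58, 106^32 ≡ 42, 106^64 ≡ 103, 106^128 ≡ 39 (mod 151).
Test 106^d mod 151 for each divisor d in increasing order:
106^1 ≡ 106
106^2 ≡ 62
106^3 = 106^2·106^1 ≡ 79
106^5 = 106^4·106^1 ≡ 66
106^6 = 106^4·106^2 ≡ 50
106^10 = 106^8·106^2 ≡ 128
106^15 = 106^8·106^4·106^2·106^1 ≡ 143
106^25 = 106^16·106^8·106^1 ≡ 33
106^30 = 106^16·106^8·106^4·106^2 ≡ 64
106^50 = 106^32·106^16·106^2 ≡ 32
106^75 = 106^64·106^8·106^2·106^1 ≡ 150
106^150 = 106^128·106^16·106^4·106^2 ≡ 1  ← first divisor giving 1
The order is 150.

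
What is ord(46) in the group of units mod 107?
106

107 is prime, so ord(46) divides φ(107) = 106.
Divisors of 106: 1, 2, 53, 106.
Repeated squaring: 46^1 ≡ 46, 46^2 ≡ 83, 46^4 ≡ 41, 46^8 ≡ 76, 46^16 ≡ 105, 46^32 ≡ 4, 46^64 ≡ 16 (mod 107).
Test 46^d mod 107 for each divisor d in increasing order:
46^1 ≡ 46
46^2 ≡ 83
46^53 = 46^32·46^16·46^4·46^1 ≡ 106
46^106 = 46^64·46^32·46^8·46^2 ≡ 1  ← first divisor giving 1
The order is 106.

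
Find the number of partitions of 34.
12310

p(n) counts ways to write n as a sum of positive integers (order ignored).
Euler's pentagonal recurrence: p(k) = p(k-1) + p(k-2) - p(k-5) - p(k-7) + p(k-12) + p(k-15) - ... (offsets j(3j∓1)/2, signs ++--, p(0)=1, p(<0)=0).
DP table for k = 0..33: p(0)=1, p(1)=1, p(2)=2, p(3)=3, p(4)=5, p(5)=7, p(6)=11, p(7)=15, p(8)=22, p(9)=30, p(10)=42, p(11)=56, p(12)=77, p(13)=101, p(14)=135, p(15)=176, p(16)=231, p(17)=297, p(18)=385, p(19)=490, p(20)=627, p(21)=792, p(22)=1002, p(23)=1255, p(24)=1575, p(25)=1958, p(26)=2436, p(27)=3010, p(28)=3718, p(29)=4565, p(30)=5604, p(31)=6842, p(32)=8349, p(33)=10143.
Final step: p(34) = p(33) + p(32) - p(29) - p(27) + p(22) + p(19) - p(12) - p(8)
= 10143 + 8349 - 4565 - 3010 + 1002 + 490 - 77 - 22
= 12310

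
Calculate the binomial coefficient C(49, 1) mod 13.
10

Using Lucas' theorem:
Write n=49 and k=1 in base 13:
n in base 13: [3, 10]
k in base 13: [0, 1]
C(49,1) mod 13 = ∏ C(n_i, k_i) mod 13
Digit binomials (mod 13): C(3,0) = 1; C(10,1) = 10
Product: 1 × 10 = 10 ≡ 10 (mod 13)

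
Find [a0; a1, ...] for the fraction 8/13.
[0; 1, 1, 1, 1, 2]

Euclidean algorithm steps:
8 = 0 × 13 + 8
13 = 1 × 8 + 5
8 = 1 × 5 + 3
5 = 1 × 3 + 2
3 = 1 × 2 + 1
2 = 2 × 1 + 0
Continued fraction: [0; 1, 1, 1, 1, 2]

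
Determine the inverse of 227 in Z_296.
163

gcd(227, 296) = 1, so the inverse exists.
Extended Euclidean algorithm on (296, 227):
296 = 1 × 227 + 69  ⟹  69 = (1)·296 + (-1)·227
227 = 3 × 69 + 20  ⟹  20 = (-3)·296 + (4)·227
69 = 3 × 20 + 9  ⟹  9 = (10)·296 + (-13)·227
20 = 2 × 9 + 2  ⟹  2 = (-23)·296 + (30)·227
9 = 4 × 2 + 1  ⟹  1 = (102)·296 + (-133)·227
So (-133)·227 ≡ 1 (mod 296), i.e. 227^(-1) ≡ -133 ≡ 163 (mod 296).
Check: 227 × 163 = 37001 ≡ 1 (mod 296)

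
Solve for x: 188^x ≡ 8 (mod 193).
102

Baby-step giant-step with step n = ⌈√193⌉ = 14.
Baby steps 188^j mod 193 (j:value) for j=0..13: 0:1, 1:188, 2:25, 3:68, 4:46, 5:156, 6:185, 7:40, 8:186, 9:35, 10:18, 11:103, 12:64, 13:66.
Giant-step multiplier: 188^(-14) ≡ 188^(192-14) = 188^178 ≡ 162 (mod 193).
Giant steps γ_i = 8·162^i mod 193: γ_0=8, γ_1=138, γ_2=161, γ_3=27, γ_4=128, γ_5=85, γ_6=67, γ_7=46 (in table at j=4).
x = i·n + j = 7·14 + 4 = 102.
Check: 188^102 ≡ 8 (mod 193).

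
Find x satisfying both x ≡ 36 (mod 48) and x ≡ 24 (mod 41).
516

Using Chinese Remainder Theorem:
M = 48 × 41 = 1968
M1 = 41, M2 = 48
y1 = 41^(-1) mod 48 = 41
y2 = 48^(-1) mod 41 = 6
x = (36×41×41 + 24×48×6) mod 1968 = 516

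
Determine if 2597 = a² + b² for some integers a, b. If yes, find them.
14² + 49² (a=14, b=49)

Factorization: 2597 = 7^2 × 53
By Fermat: n is sum of two squares iff every prime p ≡ 3 (mod 4) appears to even power.
All primes ≡ 3 (mod 4) appear to even power.
Search a = 0, 1, 2, … for 2597 - a² a perfect square: first hit at a = 14: 2597 - 196 = 2401 = 49².
2597 = 14² + 49² = 196 + 2401 ✓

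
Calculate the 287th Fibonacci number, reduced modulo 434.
295

Matrix identity: Q^n = [[F_(n+1), F_n], [F_n, F_(n-1)]] with Q = [[1,1],[1,0]].
n = 287 = 100011111₂. Square-and-multiply, entries mod 434:
Q^1 = [[1,1],[1,0]]
Q^2 = (Q^1)² = [[2,1],[1,1]]
Q^4 = (Q^2)² = [[5,3],[3,2]]
Q^8 = (Q^4)² = [[34,21],[21,13]]
Q^17 = (Q^8)²·Q = [[414,295],[295,119]]
Q^35 = (Q^17)²·Q = [[318,191],[191,127]]
Q^71 = (Q^35)²·Q = [[392,27],[27,365]]
Q^143 = (Q^71)²·Q = [[364,323],[323,41]]
Q^287 = (Q^143)²·Q = [[42,295],[295,181]]
F_287 mod 434 = Q^287[0][1] = 295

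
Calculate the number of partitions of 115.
1064144451

p(n) counts ways to write n as a sum of positive integers (order ignored).
Euler's pentagonal recurrence: p(k) = p(k-1) + p(k-2) - p(k-5) - p(k-7) + p(k-12) + p(k-15) - ... (offsets j(3j∓1)/2, signs ++--, p(0)=1, p(<0)=0).
DP table for k = 0..114: p(0)=1, p(1)=1, p(2)=2, p(3)=3, p(4)=5, p(5)=7, p(6)=11, p(7)=15, p(8)=22, p(9)=30, p(10)=42, p(11)=56, p(12)=77, p(13)=101, p(14)=135, p(15)=176, p(16)=231, p(17)=297, p(18)=385, p(19)=490, p(20)=627, p(21)=792, p(22)=1002, p(23)=1255, p(24)=1575, p(25)=1958, p(26)=2436, p(27)=3010, p(28)=3718, p(29)=4565, p(30)=5604, p(31)=6842, p(32)=8349, p(33)=10143, p(34)=12310, p(35)=14883, p(36)=17977, p(37)=21637, p(38)=26015, p(39)=31185, p(40)=37338, p(41)=44583, p(42)=53174, p(43)=63261, p(44)=75175, p(45)=89134, p(46)=105558, p(47)=124754, p(48)=147273, p(49)=173525, p(50)=204226, p(51)=239943, p(52)=281589, p(53)=329931, p(54)=386155, p(55)=451276, p(56)=526823, p(57)=614154, p(58)=715220, p(59)=831820, p(60)=966467, p(61)=1121505, p(62)=1300156, p(63)=1505499, p(64)=1741630, p(65)=2012558, p(66)=2323520, p(67)=2679689, p(68)=3087735, p(69)=3554345, p(70)=4087968, p(71)=4697205, p(72)=5392783, p(73)=6185689, p(74)=7089500, p(75)=8118264, p(76)=9289091, p(77)=10619863, p(78)=12132164, p(79)=13848650, p(80)=15796476, p(81)=18004327, p(82)=20506255, p(83)=23338469, p(84)=26543660, p(85)=30167357, p(86)=34262962, p(87)=38887673, p(88)=44108109, p(89)=49995925, p(90)=56634173, p(91)=64112359, p(92)=72533807, p(93)=82010177, p(94)=92669720, p(95)=104651419, p(96)=118114304, p(97)=133230930, p(98)=150198136, p(99)=169229875, p(100)=190569292, p(101)=214481126, p(102)=241265379, p(103)=271248950, p(104)=304801365, p(105)=342325709, p(106)=384276336, p(107)=431149389, p(108)=483502844, p(109)=541946240, p(110)=607163746, p(111)=679903203, p(112)=761002156, p(113)=851376628, p(114)=952050665.
Final step: p(115) = p(114) + p(113) - p(110) - p(108) + p(103) + p(100) - p(93) - p(89) + p(80) + p(75) - p(64) - p(58) + p(45) + p(38) - p(23) - p(15)
= 952050665 + 851376628 - 607163746 - 483502844 + 271248950 + 190569292 - 82010177 - 49995925 + 15796476 + 8118264 - 1741630 - 715220 + 89134 + 26015 - 1255 - 176
= 1064144451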